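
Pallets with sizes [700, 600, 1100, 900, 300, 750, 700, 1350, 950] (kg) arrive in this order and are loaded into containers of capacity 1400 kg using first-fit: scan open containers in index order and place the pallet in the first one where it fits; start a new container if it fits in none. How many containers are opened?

7

  700 → container 1 (new)  [load 700/1400]
  600 → container 1  [load 1300/1400]
  1100 → container 2 (new)  [load 1100/1400]
  900 → container 3 (new)  [load 900/1400]
  300 → container 2  [load 1400/1400]
  750 → container 4 (new)  [load 750/1400]
  700 → container 5 (new)  [load 700/1400]
  1350 → container 6 (new)  [load 1350/1400]
  950 → container 7 (new)  [load 950/1400]
7 containers opened.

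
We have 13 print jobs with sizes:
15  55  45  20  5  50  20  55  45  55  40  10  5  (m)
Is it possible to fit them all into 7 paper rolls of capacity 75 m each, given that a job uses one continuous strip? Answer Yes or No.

A valid assignment using 7 paper rolls:
  roll 1: 55 + 20 = 75
  roll 2: 55 + 20 = 75
  roll 3: 55 + 15 + 5 = 75
  roll 4: 50 + 10 + 5 = 65
  roll 5: 45 = 45
  roll 6: 45 = 45
  roll 7: 40 = 40
Every load is within 75 m, so 7 paper rolls suffice.

Yes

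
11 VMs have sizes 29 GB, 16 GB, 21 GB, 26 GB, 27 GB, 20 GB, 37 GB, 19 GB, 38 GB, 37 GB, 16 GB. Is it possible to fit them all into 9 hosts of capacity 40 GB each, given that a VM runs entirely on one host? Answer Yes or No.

Yes

A valid assignment using 9 hosts:
  host 1: 38 = 38
  host 2: 37 = 37
  host 3: 37 = 37
  host 4: 29 = 29
  host 5: 27 = 27
  host 6: 26 = 26
  host 7: 21 + 19 = 40
  host 8: 20 + 16 = 36
  host 9: 16 = 16
Every load is within 40 GB, so 9 hosts suffice.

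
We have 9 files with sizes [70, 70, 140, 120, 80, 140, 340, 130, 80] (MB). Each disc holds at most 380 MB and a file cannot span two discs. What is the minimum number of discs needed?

4

Total = 340 + 140 + 140 + 130 + 120 + 80 + 80 + 70 + 70 = 1170 MB.
Lower bound: ⌈1170/380⌉ = 4 discs.
A packing using 4 discs:
  disc 1: 340 = 340
  disc 2: 140 + 140 + 80 = 360
  disc 3: 130 + 120 + 80 = 330
  disc 4: 70 + 70 = 140
This matches the lower bound, so 4 is optimal.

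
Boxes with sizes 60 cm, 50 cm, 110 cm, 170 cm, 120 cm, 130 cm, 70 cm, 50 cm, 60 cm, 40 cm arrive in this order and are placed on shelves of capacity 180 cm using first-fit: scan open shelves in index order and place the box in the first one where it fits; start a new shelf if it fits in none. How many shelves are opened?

  60 → shelf 1 (new)  [load 60/180]
  50 → shelf 1  [load 110/180]
  110 → shelf 2 (new)  [load 110/180]
  170 → shelf 3 (new)  [load 170/180]
  120 → shelf 4 (new)  [load 120/180]
  130 → shelf 5 (new)  [load 130/180]
  70 → shelf 1  [load 180/180]
  50 → shelf 2  [load 160/180]
  60 → shelf 4  [load 180/180]
  40 → shelf 5  [load 170/180]
5 shelves opened.

5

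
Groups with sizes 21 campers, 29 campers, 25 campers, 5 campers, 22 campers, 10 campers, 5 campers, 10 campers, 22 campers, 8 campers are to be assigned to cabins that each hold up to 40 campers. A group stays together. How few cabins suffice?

Total = 29 + 25 + 22 + 22 + 21 + 10 + 10 + 8 + 5 + 5 = 157 campers.
Lower bound: ⌈157/40⌉ = 4 cabins.
Also, 5 groups each exceed 20 campers, and no two of those can share a cabin, so at least 5 cabins are needed.
A packing using 5 cabins:
  cabin 1: 29 + 10 = 39
  cabin 2: 25 + 10 + 5 = 40
  cabin 3: 22 + 8 + 5 = 35
  cabin 4: 22 = 22
  cabin 5: 21 = 21
This matches the lower bound, so 5 is optimal.

5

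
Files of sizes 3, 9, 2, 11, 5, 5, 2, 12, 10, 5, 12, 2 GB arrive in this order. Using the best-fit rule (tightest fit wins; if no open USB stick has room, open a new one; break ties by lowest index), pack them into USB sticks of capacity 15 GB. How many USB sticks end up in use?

6

  3 → USB stick 1 (new)  [load 3/15]
  9 → USB stick 1  [load 12/15]
  2 → USB stick 1  [load 14/15]
  11 → USB stick 2 (new)  [load 11/15]
  5 → USB stick 3 (new)  [load 5/15]
  5 → USB stick 3  [load 10/15]
  2 → USB stick 2  [load 13/15]
  12 → USB stick 4 (new)  [load 12/15]
  10 → USB stick 5 (new)  [load 10/15]
  5 → USB stick 3  [load 15/15]
  12 → USB stick 6 (new)  [load 12/15]
  2 → USB stick 2  [load 15/15]
6 USB sticks opened.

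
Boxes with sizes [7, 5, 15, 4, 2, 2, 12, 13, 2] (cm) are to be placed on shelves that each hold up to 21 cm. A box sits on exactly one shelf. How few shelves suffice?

3

Total = 15 + 13 + 12 + 7 + 5 + 4 + 2 + 2 + 2 = 62 cm.
Lower bound: ⌈62/21⌉ = 3 shelves.
A packing using 3 shelves:
  shelf 1: 15 + 4 + 2 = 21
  shelf 2: 13 + 7 = 20
  shelf 3: 12 + 5 + 2 + 2 = 21
This matches the lower bound, so 3 is optimal.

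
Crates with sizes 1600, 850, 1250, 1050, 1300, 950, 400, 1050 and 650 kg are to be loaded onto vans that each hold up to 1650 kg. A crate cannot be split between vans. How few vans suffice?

7

Total = 1600 + 1300 + 1250 + 1050 + 1050 + 950 + 850 + 650 + 400 = 9100 kg.
Lower bound: ⌈9100/1650⌉ = 6 vans.
Also, 7 crates each exceed 825 kg, and no two of those can share a van, so at least 7 vans are needed.
A packing using 7 vans:
  van 1: 1600 = 1600
  van 2: 1300 = 1300
  van 3: 1250 + 400 = 1650
  van 4: 1050 = 1050
  van 5: 1050 = 1050
  van 6: 950 + 650 = 1600
  van 7: 850 = 850
This matches the lower bound, so 7 is optimal.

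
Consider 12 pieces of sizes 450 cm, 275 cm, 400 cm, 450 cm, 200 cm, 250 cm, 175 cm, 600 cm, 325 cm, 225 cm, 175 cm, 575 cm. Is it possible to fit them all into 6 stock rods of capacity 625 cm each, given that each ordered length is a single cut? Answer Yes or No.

Total = 4100 cm; ⌈4100/625⌉ = 7.
At least 7 stock rods are required, but only 6 are allowed.

No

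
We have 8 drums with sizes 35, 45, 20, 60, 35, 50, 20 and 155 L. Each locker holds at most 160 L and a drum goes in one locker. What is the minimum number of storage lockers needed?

3

Total = 155 + 60 + 50 + 45 + 35 + 35 + 20 + 20 = 420 L.
Lower bound: ⌈420/160⌉ = 3 storage lockers.
A packing using 3 storage lockers:
  locker 1: 155 = 155
  locker 2: 60 + 50 + 45 = 155
  locker 3: 35 + 35 + 20 + 20 = 110
This matches the lower bound, so 3 is optimal.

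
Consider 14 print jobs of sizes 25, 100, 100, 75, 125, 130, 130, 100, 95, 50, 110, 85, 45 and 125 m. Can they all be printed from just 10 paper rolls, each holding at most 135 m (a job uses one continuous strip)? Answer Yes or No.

Total = 1295 m; ⌈1295/135⌉ = 10.
11 print jobs each exceed half the capacity and cannot share a roll, forcing at least 11 paper rolls.
At least 11 paper rolls are required, but only 10 are allowed.

No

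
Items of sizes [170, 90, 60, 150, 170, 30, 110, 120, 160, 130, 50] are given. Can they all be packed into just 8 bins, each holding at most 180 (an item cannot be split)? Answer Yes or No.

A valid assignment using 8 bins:
  bin 1: 170 = 170
  bin 2: 170 = 170
  bin 3: 160 = 160
  bin 4: 150 + 30 = 180
  bin 5: 130 + 50 = 180
  bin 6: 120 + 60 = 180
  bin 7: 110 = 110
  bin 8: 90 = 90
Every load is within 180, so 8 bins suffice.

Yes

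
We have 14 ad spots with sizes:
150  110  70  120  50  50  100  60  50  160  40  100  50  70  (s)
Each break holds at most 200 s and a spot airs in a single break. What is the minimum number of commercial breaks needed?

Total = 160 + 150 + 120 + 110 + 100 + 100 + 70 + 70 + 60 + 50 + 50 + 50 + 50 + 40 = 1180 s.
Lower bound: ⌈1180/200⌉ = 6 commercial breaks.
A packing using 7 commercial breaks:
  break 1: 160 + 40 = 200
  break 2: 150 + 50 = 200
  break 3: 120 + 70 = 190
  break 4: 110 + 70 = 180
  break 5: 100 + 100 = 200
  break 6: 60 + 50 + 50 = 160
  break 7: 50 = 50
No arrangement into 6 commercial breaks stays within capacity, so 7 is optimal.

7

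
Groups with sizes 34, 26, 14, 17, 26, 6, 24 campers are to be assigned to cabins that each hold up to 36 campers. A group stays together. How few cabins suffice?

Total = 34 + 26 + 26 + 24 + 17 + 14 + 6 = 147 campers.
Lower bound: ⌈147/36⌉ = 5 cabins.
A packing using 5 cabins:
  cabin 1: 34 = 34
  cabin 2: 26 + 6 = 32
  cabin 3: 26 = 26
  cabin 4: 24 = 24
  cabin 5: 17 + 14 = 31
This matches the lower bound, so 5 is optimal.

5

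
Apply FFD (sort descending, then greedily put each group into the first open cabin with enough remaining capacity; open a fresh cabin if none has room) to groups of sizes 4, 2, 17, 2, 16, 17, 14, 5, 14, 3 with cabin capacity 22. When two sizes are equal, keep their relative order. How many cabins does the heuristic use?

Sorted descending: 17, 17, 16, 14, 14, 5, 4, 3, 2, 2.
  17 → cabin 1 (new)  [load 17/22]
  17 → cabin 2 (new)  [load 17/22]
  16 → cabin 3 (new)  [load 16/22]
  14 → cabin 4 (new)  [load 14/22]
  14 → cabin 5 (new)  [load 14/22]
  5 → cabin 1  [load 22/22]
  4 → cabin 2  [load 21/22]
  3 → cabin 3  [load 19/22]
  2 → cabin 3  [load 21/22]
  2 → cabin 4  [load 16/22]
5 cabins opened.

5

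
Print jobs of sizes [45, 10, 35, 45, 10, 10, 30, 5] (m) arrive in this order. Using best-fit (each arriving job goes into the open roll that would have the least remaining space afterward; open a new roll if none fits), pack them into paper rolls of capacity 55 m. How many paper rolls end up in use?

4

  45 → roll 1 (new)  [load 45/55]
  10 → roll 1  [load 55/55]
  35 → roll 2 (new)  [load 35/55]
  45 → roll 3 (new)  [load 45/55]
  10 → roll 3  [load 55/55]
  10 → roll 2  [load 45/55]
  30 → roll 4 (new)  [load 30/55]
  5 → roll 2  [load 50/55]
4 paper rolls opened.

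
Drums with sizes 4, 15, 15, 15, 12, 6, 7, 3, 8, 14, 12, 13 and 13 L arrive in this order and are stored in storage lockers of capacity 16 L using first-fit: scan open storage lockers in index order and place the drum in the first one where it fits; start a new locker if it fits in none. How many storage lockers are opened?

10

  4 → locker 1 (new)  [load 4/16]
  15 → locker 2 (new)  [load 15/16]
  15 → locker 3 (new)  [load 15/16]
  15 → locker 4 (new)  [load 15/16]
  12 → locker 1  [load 16/16]
  6 → locker 5 (new)  [load 6/16]
  7 → locker 5  [load 13/16]
  3 → locker 5  [load 16/16]
  8 → locker 6 (new)  [load 8/16]
  14 → locker 7 (new)  [load 14/16]
  12 → locker 8 (new)  [load 12/16]
  13 → locker 9 (new)  [load 13/16]
  13 → locker 10 (new)  [load 13/16]
10 storage lockers opened.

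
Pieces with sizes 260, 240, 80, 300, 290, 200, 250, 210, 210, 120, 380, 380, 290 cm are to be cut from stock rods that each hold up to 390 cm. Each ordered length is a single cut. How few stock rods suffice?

Total = 380 + 380 + 300 + 290 + 290 + 260 + 250 + 240 + 210 + 210 + 200 + 120 + 80 = 3210 cm.
Lower bound: ⌈3210/390⌉ = 9 stock rods.
Also, 11 pieces each exceed 195 cm, and no two of those can share a stock rod, so at least 11 stock rods are needed.
A packing using 11 stock rods:
  stock rod 1: 380 = 380
  stock rod 2: 380 = 380
  stock rod 3: 300 + 80 = 380
  stock rod 4: 290 = 290
  stock rod 5: 290 = 290
  stock rod 6: 260 + 120 = 380
  stock rod 7: 250 = 250
  stock rod 8: 240 = 240
  stock rod 9: 210 = 210
  stock rod 10: 210 = 210
  stock rod 11: 200 = 200
This matches the lower bound, so 11 is optimal.

11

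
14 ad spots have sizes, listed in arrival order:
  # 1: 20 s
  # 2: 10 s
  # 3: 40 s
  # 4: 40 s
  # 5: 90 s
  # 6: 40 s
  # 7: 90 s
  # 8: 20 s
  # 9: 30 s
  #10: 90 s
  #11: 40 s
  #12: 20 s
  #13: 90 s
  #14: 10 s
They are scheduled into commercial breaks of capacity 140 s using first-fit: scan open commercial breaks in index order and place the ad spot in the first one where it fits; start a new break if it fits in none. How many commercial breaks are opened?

5

  20 → break 1 (new)  [load 20/140]
  10 → break 1  [load 30/140]
  40 → break 1  [load 70/140]
  40 → break 1  [load 110/140]
  90 → break 2 (new)  [load 90/140]
  40 → break 2  [load 130/140]
  90 → break 3 (new)  [load 90/140]
  20 → break 1  [load 130/140]
  30 → break 3  [load 120/140]
  90 → break 4 (new)  [load 90/140]
  40 → break 4  [load 130/140]
  20 → break 3  [load 140/140]
  90 → break 5 (new)  [load 90/140]
  10 → break 1  [load 140/140]
5 commercial breaks opened.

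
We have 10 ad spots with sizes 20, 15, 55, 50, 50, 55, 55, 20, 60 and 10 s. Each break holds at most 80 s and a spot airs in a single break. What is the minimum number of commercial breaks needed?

6

Total = 60 + 55 + 55 + 55 + 50 + 50 + 20 + 20 + 15 + 10 = 390 s.
Lower bound: ⌈390/80⌉ = 5 commercial breaks.
Also, 6 ad spots each exceed 40 s, and no two of those can share a break, so at least 6 commercial breaks are needed.
A packing using 6 commercial breaks:
  break 1: 60 + 20 = 80
  break 2: 55 + 20 = 75
  break 3: 55 + 15 + 10 = 80
  break 4: 55 = 55
  break 5: 50 = 50
  break 6: 50 = 50
This matches the lower bound, so 6 is optimal.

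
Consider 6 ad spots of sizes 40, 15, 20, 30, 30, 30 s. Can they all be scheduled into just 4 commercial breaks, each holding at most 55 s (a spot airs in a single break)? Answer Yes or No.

Yes

A valid assignment using 4 commercial breaks:
  break 1: 40 + 15 = 55
  break 2: 30 + 20 = 50
  break 3: 30 = 30
  break 4: 30 = 30
Every load is within 55 s, so 4 commercial breaks suffice.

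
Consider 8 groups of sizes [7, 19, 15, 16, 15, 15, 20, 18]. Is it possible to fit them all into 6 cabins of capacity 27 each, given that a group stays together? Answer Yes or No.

Total = 125; ⌈125/27⌉ = 5.
7 groups each exceed half the capacity and cannot share a cabin, forcing at least 7 cabins.
At least 7 cabins are required, but only 6 are allowed.

No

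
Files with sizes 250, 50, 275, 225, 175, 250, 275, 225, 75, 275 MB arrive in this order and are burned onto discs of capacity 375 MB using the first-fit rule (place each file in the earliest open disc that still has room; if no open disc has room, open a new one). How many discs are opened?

  250 → disc 1 (new)  [load 250/375]
  50 → disc 1  [load 300/375]
  275 → disc 2 (new)  [load 275/375]
  225 → disc 3 (new)  [load 225/375]
  175 → disc 4 (new)  [load 175/375]
  250 → disc 5 (new)  [load 250/375]
  275 → disc 6 (new)  [load 275/375]
  225 → disc 7 (new)  [load 225/375]
  75 → disc 1  [load 375/375]
  275 → disc 8 (new)  [load 275/375]
8 discs opened.

8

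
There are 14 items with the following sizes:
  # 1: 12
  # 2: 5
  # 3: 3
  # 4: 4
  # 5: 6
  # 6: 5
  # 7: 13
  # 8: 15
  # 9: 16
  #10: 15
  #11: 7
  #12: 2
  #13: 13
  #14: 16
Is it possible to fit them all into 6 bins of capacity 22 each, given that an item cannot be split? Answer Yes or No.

No

Total = 132; ⌈132/22⌉ = 6.
7 items each exceed half the capacity and cannot share a bin, forcing at least 7 bins.
At least 7 bins are required, but only 6 are allowed.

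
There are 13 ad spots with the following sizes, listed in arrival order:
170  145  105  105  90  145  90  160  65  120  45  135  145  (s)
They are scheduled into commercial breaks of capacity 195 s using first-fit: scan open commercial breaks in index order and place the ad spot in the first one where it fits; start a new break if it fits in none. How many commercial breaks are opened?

  170 → break 1 (new)  [load 170/195]
  145 → break 2 (new)  [load 145/195]
  105 → break 3 (new)  [load 105/195]
  105 → break 4 (new)  [load 105/195]
  90 → break 3  [load 195/195]
  145 → break 5 (new)  [load 145/195]
  90 → break 4  [load 195/195]
  160 → break 6 (new)  [load 160/195]
  65 → break 7 (new)  [load 65/195]
  120 → break 7  [load 185/195]
  45 → break 2  [load 190/195]
  135 → break 8 (new)  [load 135/195]
  145 → break 9 (new)  [load 145/195]
9 commercial breaks opened.

9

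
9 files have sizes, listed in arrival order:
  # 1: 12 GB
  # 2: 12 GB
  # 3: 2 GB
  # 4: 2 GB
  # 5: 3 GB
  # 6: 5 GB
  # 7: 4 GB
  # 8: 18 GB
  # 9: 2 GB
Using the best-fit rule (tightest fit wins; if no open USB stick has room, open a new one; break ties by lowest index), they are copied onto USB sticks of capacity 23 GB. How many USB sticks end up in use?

3

  12 → USB stick 1 (new)  [load 12/23]
  12 → USB stick 2 (new)  [load 12/23]
  2 → USB stick 1  [load 14/23]
  2 → USB stick 1  [load 16/23]
  3 → USB stick 1  [load 19/23]
  5 → USB stick 2  [load 17/23]
  4 → USB stick 1  [load 23/23]
  18 → USB stick 3 (new)  [load 18/23]
  2 → USB stick 3  [load 20/23]
3 USB sticks opened.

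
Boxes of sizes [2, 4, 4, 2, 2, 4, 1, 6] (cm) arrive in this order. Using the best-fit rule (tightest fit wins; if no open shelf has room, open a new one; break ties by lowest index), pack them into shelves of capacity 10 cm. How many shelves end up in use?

3

  2 → shelf 1 (new)  [load 2/10]
  4 → shelf 1  [load 6/10]
  4 → shelf 1  [load 10/10]
  2 → shelf 2 (new)  [load 2/10]
  2 → shelf 2  [load 4/10]
  4 → shelf 2  [load 8/10]
  1 → shelf 2  [load 9/10]
  6 → shelf 3 (new)  [load 6/10]
3 shelves opened.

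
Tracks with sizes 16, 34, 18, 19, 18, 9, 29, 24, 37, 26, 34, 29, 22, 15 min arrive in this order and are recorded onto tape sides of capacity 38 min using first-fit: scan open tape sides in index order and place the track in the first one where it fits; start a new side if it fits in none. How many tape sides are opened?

10

  16 → side 1 (new)  [load 16/38]
  34 → side 2 (new)  [load 34/38]
  18 → side 1  [load 34/38]
  19 → side 3 (new)  [load 19/38]
  18 → side 3  [load 37/38]
  9 → side 4 (new)  [load 9/38]
  29 → side 4  [load 38/38]
  24 → side 5 (new)  [load 24/38]
  37 → side 6 (new)  [load 37/38]
  26 → side 7 (new)  [load 26/38]
  34 → side 8 (new)  [load 34/38]
  29 → side 9 (new)  [load 29/38]
  22 → side 10 (new)  [load 22/38]
  15 → side 10  [load 37/38]
10 tape sides opened.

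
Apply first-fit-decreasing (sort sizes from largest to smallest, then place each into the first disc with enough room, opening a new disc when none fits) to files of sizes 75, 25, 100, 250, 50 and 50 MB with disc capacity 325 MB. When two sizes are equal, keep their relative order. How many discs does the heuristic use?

2

Sorted descending: 250, 100, 75, 50, 50, 25.
  250 → disc 1 (new)  [load 250/325]
  100 → disc 2 (new)  [load 100/325]
  75 → disc 1  [load 325/325]
  50 → disc 2  [load 150/325]
  50 → disc 2  [load 200/325]
  25 → disc 2  [load 225/325]
2 discs opened.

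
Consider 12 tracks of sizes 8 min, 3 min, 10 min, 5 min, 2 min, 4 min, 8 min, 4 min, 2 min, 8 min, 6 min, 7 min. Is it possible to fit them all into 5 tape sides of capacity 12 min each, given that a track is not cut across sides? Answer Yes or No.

Total = 67 min; ⌈67/12⌉ = 6.
At least 6 tape sides are required, but only 5 are allowed.

No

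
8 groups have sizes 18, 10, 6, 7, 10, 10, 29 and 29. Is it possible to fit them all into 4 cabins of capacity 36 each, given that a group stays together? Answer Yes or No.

Yes

A valid assignment using 4 cabins:
  cabin 1: 29 + 7 = 36
  cabin 2: 29 + 6 = 35
  cabin 3: 18 + 10 = 28
  cabin 4: 10 + 10 = 20
Every load is within 36, so 4 cabins suffice.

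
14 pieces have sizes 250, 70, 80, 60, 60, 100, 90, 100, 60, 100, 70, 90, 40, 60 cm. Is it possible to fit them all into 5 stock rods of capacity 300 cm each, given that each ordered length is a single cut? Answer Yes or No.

A valid assignment using 5 stock rods:
  stock rod 1: 250 + 40 = 290
  stock rod 2: 100 + 100 + 100 = 300
  stock rod 3: 90 + 90 + 80 = 260
  stock rod 4: 70 + 70 + 60 + 60 = 260
  stock rod 5: 60 + 60 = 120
Every load is within 300 cm, so 5 stock rods suffice.

Yes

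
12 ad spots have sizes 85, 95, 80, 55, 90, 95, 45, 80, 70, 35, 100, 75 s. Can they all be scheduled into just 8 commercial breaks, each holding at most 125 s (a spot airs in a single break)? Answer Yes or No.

No

Total = 905 s; ⌈905/125⌉ = 8.
9 ad spots each exceed half the capacity and cannot share a break, forcing at least 9 commercial breaks.
At least 9 commercial breaks are required, but only 8 are allowed.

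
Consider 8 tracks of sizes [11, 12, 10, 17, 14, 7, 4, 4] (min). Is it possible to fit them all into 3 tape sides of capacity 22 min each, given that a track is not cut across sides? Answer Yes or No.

No

Total = 79 min; ⌈79/22⌉ = 4.
At least 4 tape sides are required, but only 3 are allowed.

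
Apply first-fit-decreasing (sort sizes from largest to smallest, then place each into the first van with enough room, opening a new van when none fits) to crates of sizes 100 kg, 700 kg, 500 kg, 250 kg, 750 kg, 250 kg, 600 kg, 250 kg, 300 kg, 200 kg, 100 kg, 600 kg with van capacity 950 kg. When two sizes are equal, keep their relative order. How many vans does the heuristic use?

5

Sorted descending: 750, 700, 600, 600, 500, 300, 250, 250, 250, 200, 100, 100.
  750 → van 1 (new)  [load 750/950]
  700 → van 2 (new)  [load 700/950]
  600 → van 3 (new)  [load 600/950]
  600 → van 4 (new)  [load 600/950]
  500 → van 5 (new)  [load 500/950]
  300 → van 3  [load 900/950]
  250 → van 2  [load 950/950]
  250 → van 4  [load 850/950]
  250 → van 5  [load 750/950]
  200 → van 1  [load 950/950]
  100 → van 4  [load 950/950]
  100 → van 5  [load 850/950]
5 vans opened.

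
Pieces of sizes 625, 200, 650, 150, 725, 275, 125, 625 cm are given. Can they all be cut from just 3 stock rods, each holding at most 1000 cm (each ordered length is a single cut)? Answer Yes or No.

No

Total = 3375 cm; ⌈3375/1000⌉ = 4.
At least 4 stock rods are required, but only 3 are allowed.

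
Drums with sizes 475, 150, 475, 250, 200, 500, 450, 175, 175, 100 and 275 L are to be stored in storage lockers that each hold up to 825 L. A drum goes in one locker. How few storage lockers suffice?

4

Total = 500 + 475 + 475 + 450 + 275 + 250 + 200 + 175 + 175 + 150 + 100 = 3225 L.
Lower bound: ⌈3225/825⌉ = 4 storage lockers.
A packing using 4 storage lockers:
  locker 1: 500 + 275 = 775
  locker 2: 475 + 250 + 100 = 825
  locker 3: 475 + 200 + 150 = 825
  locker 4: 450 + 175 + 175 = 800
This matches the lower bound, so 4 is optimal.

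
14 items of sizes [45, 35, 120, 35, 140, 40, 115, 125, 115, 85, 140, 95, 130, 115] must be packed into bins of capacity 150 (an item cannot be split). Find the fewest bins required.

10

Total = 140 + 140 + 130 + 125 + 120 + 115 + 115 + 115 + 95 + 85 + 45 + 40 + 35 + 35 = 1335.
Lower bound: ⌈1335/150⌉ = 9 bins.
Also, 10 items each exceed 75, and no two of those can share a bin, so at least 10 bins are needed.
A packing using 10 bins:
  bin 1: 140 = 140
  bin 2: 140 = 140
  bin 3: 130 = 130
  bin 4: 125 = 125
  bin 5: 120 = 120
  bin 6: 115 + 35 = 150
  bin 7: 115 + 35 = 150
  bin 8: 115 = 115
  bin 9: 95 + 45 = 140
  bin 10: 85 + 40 = 125
This matches the lower bound, so 10 is optimal.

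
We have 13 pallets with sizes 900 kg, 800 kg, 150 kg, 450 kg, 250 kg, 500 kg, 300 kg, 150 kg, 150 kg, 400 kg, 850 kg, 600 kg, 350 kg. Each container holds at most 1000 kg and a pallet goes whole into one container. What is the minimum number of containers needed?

6

Total = 900 + 850 + 800 + 600 + 500 + 450 + 400 + 350 + 300 + 250 + 150 + 150 + 150 = 5850 kg.
Lower bound: ⌈5850/1000⌉ = 6 containers.
A packing using 6 containers:
  container 1: 900 = 900
  container 2: 850 + 150 = 1000
  container 3: 800 + 150 = 950
  container 4: 600 + 400 = 1000
  container 5: 500 + 350 + 150 = 1000
  container 6: 450 + 300 + 250 = 1000
This matches the lower bound, so 6 is optimal.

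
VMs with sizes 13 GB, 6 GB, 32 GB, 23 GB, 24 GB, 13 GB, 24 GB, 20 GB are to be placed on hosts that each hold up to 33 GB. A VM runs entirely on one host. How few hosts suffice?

6

Total = 32 + 24 + 24 + 23 + 20 + 13 + 13 + 6 = 155 GB.
Lower bound: ⌈155/33⌉ = 5 hosts.
A packing using 6 hosts:
  host 1: 32 = 32
  host 2: 24 + 6 = 30
  host 3: 24 = 24
  host 4: 23 = 23
  host 5: 20 + 13 = 33
  host 6: 13 = 13
No arrangement into 5 hosts stays within capacity, so 6 is optimal.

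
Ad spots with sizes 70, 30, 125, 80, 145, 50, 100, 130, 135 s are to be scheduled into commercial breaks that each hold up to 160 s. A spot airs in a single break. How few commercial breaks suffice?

Total = 145 + 135 + 130 + 125 + 100 + 80 + 70 + 50 + 30 = 865 s.
Lower bound: ⌈865/160⌉ = 6 commercial breaks.
A packing using 6 commercial breaks:
  break 1: 145 = 145
  break 2: 135 = 135
  break 3: 130 + 30 = 160
  break 4: 125 = 125
  break 5: 100 + 50 = 150
  break 6: 80 + 70 = 150
This matches the lower bound, so 6 is optimal.

6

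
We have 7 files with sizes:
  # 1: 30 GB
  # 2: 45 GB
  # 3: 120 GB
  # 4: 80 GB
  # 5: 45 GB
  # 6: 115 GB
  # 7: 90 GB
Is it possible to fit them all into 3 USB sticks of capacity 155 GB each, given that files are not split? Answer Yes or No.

Total = 525 GB; ⌈525/155⌉ = 4.
At least 4 USB sticks are required, but only 3 are allowed.

No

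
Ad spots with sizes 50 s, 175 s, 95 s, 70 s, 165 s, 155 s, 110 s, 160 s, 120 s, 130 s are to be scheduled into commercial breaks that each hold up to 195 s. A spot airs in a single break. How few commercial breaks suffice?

Total = 175 + 165 + 160 + 155 + 130 + 120 + 110 + 95 + 70 + 50 = 1230 s.
Lower bound: ⌈1230/195⌉ = 7 commercial breaks.
A packing using 8 commercial breaks:
  break 1: 175 = 175
  break 2: 165 = 165
  break 3: 160 = 160
  break 4: 155 = 155
  break 5: 130 + 50 = 180
  break 6: 120 + 70 = 190
  break 7: 110 = 110
  break 8: 95 = 95
No arrangement into 7 commercial breaks stays within capacity, so 8 is optimal.

8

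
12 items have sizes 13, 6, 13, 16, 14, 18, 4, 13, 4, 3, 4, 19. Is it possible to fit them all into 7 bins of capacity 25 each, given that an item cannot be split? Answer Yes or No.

Yes

A valid assignment using 7 bins:
  bin 1: 19 + 6 = 25
  bin 2: 18 + 4 + 3 = 25
  bin 3: 16 + 4 + 4 = 24
  bin 4: 14 = 14
  bin 5: 13 = 13
  bin 6: 13 = 13
  bin 7: 13 = 13
Every load is within 25, so 7 bins suffice.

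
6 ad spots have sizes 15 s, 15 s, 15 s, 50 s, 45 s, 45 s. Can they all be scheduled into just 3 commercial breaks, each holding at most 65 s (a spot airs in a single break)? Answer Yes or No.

Yes

A valid assignment using 3 commercial breaks:
  break 1: 50 + 15 = 65
  break 2: 45 + 15 = 60
  break 3: 45 + 15 = 60
Every load is within 65 s, so 3 commercial breaks suffice.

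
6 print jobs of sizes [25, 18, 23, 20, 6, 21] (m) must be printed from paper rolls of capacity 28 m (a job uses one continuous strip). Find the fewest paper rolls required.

Total = 25 + 23 + 21 + 20 + 18 + 6 = 113 m.
Lower bound: ⌈113/28⌉ = 5 paper rolls.
A packing using 5 paper rolls:
  roll 1: 25 = 25
  roll 2: 23 = 23
  roll 3: 21 + 6 = 27
  roll 4: 20 = 20
  roll 5: 18 = 18
This matches the lower bound, so 5 is optimal.

5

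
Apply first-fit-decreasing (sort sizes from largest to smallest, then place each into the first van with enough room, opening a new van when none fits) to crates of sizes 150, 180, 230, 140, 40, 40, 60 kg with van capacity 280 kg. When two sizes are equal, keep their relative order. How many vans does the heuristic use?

4

Sorted descending: 230, 180, 150, 140, 60, 40, 40.
  230 → van 1 (new)  [load 230/280]
  180 → van 2 (new)  [load 180/280]
  150 → van 3 (new)  [load 150/280]
  140 → van 4 (new)  [load 140/280]
  60 → van 2  [load 240/280]
  40 → van 1  [load 270/280]
  40 → van 2  [load 280/280]
4 vans opened.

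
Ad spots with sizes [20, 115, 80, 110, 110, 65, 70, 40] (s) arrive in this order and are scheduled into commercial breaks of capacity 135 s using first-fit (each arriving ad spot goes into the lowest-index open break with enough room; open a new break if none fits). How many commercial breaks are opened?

5

  20 → break 1 (new)  [load 20/135]
  115 → break 1  [load 135/135]
  80 → break 2 (new)  [load 80/135]
  110 → break 3 (new)  [load 110/135]
  110 → break 4 (new)  [load 110/135]
  65 → break 5 (new)  [load 65/135]
  70 → break 5  [load 135/135]
  40 → break 2  [load 120/135]
5 commercial breaks opened.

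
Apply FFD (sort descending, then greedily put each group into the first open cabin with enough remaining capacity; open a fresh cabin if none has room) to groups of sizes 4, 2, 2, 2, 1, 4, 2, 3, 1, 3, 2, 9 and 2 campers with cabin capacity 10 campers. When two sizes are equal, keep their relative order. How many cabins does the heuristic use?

Sorted descending: 9, 4, 4, 3, 3, 2, 2, 2, 2, 2, 2, 1, 1.
  9 → cabin 1 (new)  [load 9/10]
  4 → cabin 2 (new)  [load 4/10]
  4 → cabin 2  [load 8/10]
  3 → cabin 3 (new)  [load 3/10]
  3 → cabin 3  [load 6/10]
  2 → cabin 2  [load 10/10]
  2 → cabin 3  [load 8/10]
  2 → cabin 3  [load 10/10]
  2 → cabin 4 (new)  [load 2/10]
  2 → cabin 4  [load 4/10]
  2 → cabin 4  [load 6/10]
  1 → cabin 1  [load 10/10]
  1 → cabin 4  [load 7/10]
4 cabins opened.

4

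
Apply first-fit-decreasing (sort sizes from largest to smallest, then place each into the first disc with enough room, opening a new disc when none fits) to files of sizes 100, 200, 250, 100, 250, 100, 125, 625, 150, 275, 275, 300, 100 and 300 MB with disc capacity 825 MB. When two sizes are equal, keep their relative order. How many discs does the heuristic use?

Sorted descending: 625, 300, 300, 275, 275, 250, 250, 200, 150, 125, 100, 100, 100, 100.
  625 → disc 1 (new)  [load 625/825]
  300 → disc 2 (new)  [load 300/825]
  300 → disc 2  [load 600/825]
  275 → disc 3 (new)  [load 275/825]
  275 → disc 3  [load 550/825]
  250 → disc 3  [load 800/825]
  250 → disc 4 (new)  [load 250/825]
  200 → disc 1  [load 825/825]
  150 → disc 2  [load 750/825]
  125 → disc 4  [load 375/825]
  100 → disc 4  [load 475/825]
  100 → disc 4  [load 575/825]
  100 → disc 4  [load 675/825]
  100 → disc 4  [load 775/825]
4 discs opened.

4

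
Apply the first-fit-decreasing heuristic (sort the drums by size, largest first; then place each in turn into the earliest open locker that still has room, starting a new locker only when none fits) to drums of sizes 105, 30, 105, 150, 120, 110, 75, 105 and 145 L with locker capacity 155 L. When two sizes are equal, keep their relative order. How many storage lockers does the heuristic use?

8

Sorted descending: 150, 145, 120, 110, 105, 105, 105, 75, 30.
  150 → locker 1 (new)  [load 150/155]
  145 → locker 2 (new)  [load 145/155]
  120 → locker 3 (new)  [load 120/155]
  110 → locker 4 (new)  [load 110/155]
  105 → locker 5 (new)  [load 105/155]
  105 → locker 6 (new)  [load 105/155]
  105 → locker 7 (new)  [load 105/155]
  75 → locker 8 (new)  [load 75/155]
  30 → locker 3  [load 150/155]
8 storage lockers opened.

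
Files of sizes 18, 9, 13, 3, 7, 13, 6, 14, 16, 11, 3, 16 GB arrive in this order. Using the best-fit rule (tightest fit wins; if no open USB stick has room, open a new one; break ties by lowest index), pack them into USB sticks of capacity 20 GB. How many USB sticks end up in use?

  18 → USB stick 1 (new)  [load 18/20]
  9 → USB stick 2 (new)  [load 9/20]
  13 → USB stick 3 (new)  [load 13/20]
  3 → USB stick 3  [load 16/20]
  7 → USB stick 2  [load 16/20]
  13 → USB stick 4 (new)  [load 13/20]
  6 → USB stick 4  [load 19/20]
  14 → USB stick 5 (new)  [load 14/20]
  16 → USB stick 6 (new)  [load 16/20]
  11 → USB stick 7 (new)  [load 11/20]
  3 → USB stick 2  [load 19/20]
  16 → USB stick 8 (new)  [load 16/20]
8 USB sticks opened.

8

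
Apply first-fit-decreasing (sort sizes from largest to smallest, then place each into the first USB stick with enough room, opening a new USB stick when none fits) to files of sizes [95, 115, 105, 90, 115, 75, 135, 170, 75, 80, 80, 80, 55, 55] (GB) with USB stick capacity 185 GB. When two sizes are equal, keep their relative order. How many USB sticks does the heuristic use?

Sorted descending: 170, 135, 115, 115, 105, 95, 90, 80, 80, 80, 75, 75, 55, 55.
  170 → USB stick 1 (new)  [load 170/185]
  135 → USB stick 2 (new)  [load 135/185]
  115 → USB stick 3 (new)  [load 115/185]
  115 → USB stick 4 (new)  [load 115/185]
  105 → USB stick 5 (new)  [load 105/185]
  95 → USB stick 6 (new)  [load 95/185]
  90 → USB stick 6  [load 185/185]
  80 → USB stick 5  [load 185/185]
  80 → USB stick 7 (new)  [load 80/185]
  80 → USB stick 7  [load 160/185]
  75 → USB stick 8 (new)  [load 75/185]
  75 → USB stick 8  [load 150/185]
  55 → USB stick 3  [load 170/185]
  55 → USB stick 4  [load 170/185]
8 USB sticks opened.

8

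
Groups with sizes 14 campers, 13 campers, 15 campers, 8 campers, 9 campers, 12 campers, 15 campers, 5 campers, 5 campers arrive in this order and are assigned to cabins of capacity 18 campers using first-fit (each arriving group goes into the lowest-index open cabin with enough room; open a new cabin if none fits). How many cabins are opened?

6

  14 → cabin 1 (new)  [load 14/18]
  13 → cabin 2 (new)  [load 13/18]
  15 → cabin 3 (new)  [load 15/18]
  8 → cabin 4 (new)  [load 8/18]
  9 → cabin 4  [load 17/18]
  12 → cabin 5 (new)  [load 12/18]
  15 → cabin 6 (new)  [load 15/18]
  5 → cabin 2  [load 18/18]
  5 → cabin 5  [load 17/18]
6 cabins opened.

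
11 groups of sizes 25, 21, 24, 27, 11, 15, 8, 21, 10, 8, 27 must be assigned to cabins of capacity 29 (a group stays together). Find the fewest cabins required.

8

Total = 27 + 27 + 25 + 24 + 21 + 21 + 15 + 11 + 10 + 8 + 8 = 197.
Lower bound: ⌈197/29⌉ = 7 cabins.
A packing using 8 cabins:
  cabin 1: 27 = 27
  cabin 2: 27 = 27
  cabin 3: 25 = 25
  cabin 4: 24 = 24
  cabin 5: 21 + 8 = 29
  cabin 6: 21 + 8 = 29
  cabin 7: 15 + 11 = 26
  cabin 8: 10 = 10
No arrangement into 7 cabins stays within capacity, so 8 is optimal.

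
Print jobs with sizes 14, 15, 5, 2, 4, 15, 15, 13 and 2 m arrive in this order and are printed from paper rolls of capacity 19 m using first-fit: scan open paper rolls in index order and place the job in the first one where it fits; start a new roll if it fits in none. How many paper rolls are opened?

  14 → roll 1 (new)  [load 14/19]
  15 → roll 2 (new)  [load 15/19]
  5 → roll 1  [load 19/19]
  2 → roll 2  [load 17/19]
  4 → roll 3 (new)  [load 4/19]
  15 → roll 3  [load 19/19]
  15 → roll 4 (new)  [load 15/19]
  13 → roll 5 (new)  [load 13/19]
  2 → roll 2  [load 19/19]
5 paper rolls opened.

5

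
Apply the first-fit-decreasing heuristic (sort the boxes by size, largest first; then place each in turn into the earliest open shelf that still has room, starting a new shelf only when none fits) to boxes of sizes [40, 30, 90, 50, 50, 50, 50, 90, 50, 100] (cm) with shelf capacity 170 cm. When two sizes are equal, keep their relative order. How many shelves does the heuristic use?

Sorted descending: 100, 90, 90, 50, 50, 50, 50, 50, 40, 30.
  100 → shelf 1 (new)  [load 100/170]
  90 → shelf 2 (new)  [load 90/170]
  90 → shelf 3 (new)  [load 90/170]
  50 → shelf 1  [load 150/170]
  50 → shelf 2  [load 140/170]
  50 → shelf 3  [load 140/170]
  50 → shelf 4 (new)  [load 50/170]
  50 → shelf 4  [load 100/170]
  40 → shelf 4  [load 140/170]
  30 → shelf 2  [load 170/170]
4 shelves opened.

4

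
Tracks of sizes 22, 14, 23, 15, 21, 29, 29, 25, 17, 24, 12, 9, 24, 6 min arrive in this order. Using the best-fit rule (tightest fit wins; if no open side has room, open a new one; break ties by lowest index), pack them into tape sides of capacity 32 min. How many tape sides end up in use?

  22 → side 1 (new)  [load 22/32]
  14 → side 2 (new)  [load 14/32]
  23 → side 3 (new)  [load 23/32]
  15 → side 2  [load 29/32]
  21 → side 4 (new)  [load 21/32]
  29 → side 5 (new)  [load 29/32]
  29 → side 6 (new)  [load 29/32]
  25 → side 7 (new)  [load 25/32]
  17 → side 8 (new)  [load 17/32]
  24 → side 9 (new)  [load 24/32]
  12 → side 8  [load 29/32]
  9 → side 3  [load 32/32]
  24 → side 10 (new)  [load 24/32]
  6 → side 7  [load 31/32]
10 tape sides opened.

10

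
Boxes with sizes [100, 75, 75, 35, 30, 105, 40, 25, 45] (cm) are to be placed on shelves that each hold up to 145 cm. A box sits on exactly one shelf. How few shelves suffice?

4

Total = 105 + 100 + 75 + 75 + 45 + 40 + 35 + 30 + 25 = 530 cm.
Lower bound: ⌈530/145⌉ = 4 shelves.
A packing using 4 shelves:
  shelf 1: 105 + 40 = 145
  shelf 2: 100 + 45 = 145
  shelf 3: 75 + 35 + 30 = 140
  shelf 4: 75 + 25 = 100
This matches the lower bound, so 4 is optimal.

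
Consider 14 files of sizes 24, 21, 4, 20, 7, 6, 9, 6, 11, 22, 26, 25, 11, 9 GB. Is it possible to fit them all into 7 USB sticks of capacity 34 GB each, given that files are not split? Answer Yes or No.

A valid assignment using 7 USB sticks:
  USB stick 1: 26 + 7 = 33
  USB stick 2: 25 + 9 = 34
  USB stick 3: 24 + 9 = 33
  USB stick 4: 22 + 11 = 33
  USB stick 5: 21 + 11 = 32
  USB stick 6: 20 + 6 + 6 = 32
  USB stick 7: 4 = 4
Every load is within 34 GB, so 7 USB sticks suffice.

Yes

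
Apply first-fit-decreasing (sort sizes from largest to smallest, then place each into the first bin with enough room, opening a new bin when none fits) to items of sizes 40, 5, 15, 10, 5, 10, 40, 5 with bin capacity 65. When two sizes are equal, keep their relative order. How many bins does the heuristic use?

Sorted descending: 40, 40, 15, 10, 10, 5, 5, 5.
  40 → bin 1 (new)  [load 40/65]
  40 → bin 2 (new)  [load 40/65]
  15 → bin 1  [load 55/65]
  10 → bin 1  [load 65/65]
  10 → bin 2  [load 50/65]
  5 → bin 2  [load 55/65]
  5 → bin 2  [load 60/65]
  5 → bin 2  [load 65/65]
2 bins opened.

2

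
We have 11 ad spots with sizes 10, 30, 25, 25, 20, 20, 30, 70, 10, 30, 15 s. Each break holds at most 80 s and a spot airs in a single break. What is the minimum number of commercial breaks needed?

Total = 70 + 30 + 30 + 30 + 25 + 25 + 20 + 20 + 15 + 10 + 10 = 285 s.
Lower bound: ⌈285/80⌉ = 4 commercial breaks.
A packing using 4 commercial breaks:
  break 1: 70 + 10 = 80
  break 2: 30 + 30 + 20 = 80
  break 3: 30 + 25 + 25 = 80
  break 4: 20 + 15 + 10 = 45
This matches the lower bound, so 4 is optimal.

4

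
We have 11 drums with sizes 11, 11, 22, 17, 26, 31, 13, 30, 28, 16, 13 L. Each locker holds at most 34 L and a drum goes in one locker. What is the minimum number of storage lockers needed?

Total = 31 + 30 + 28 + 26 + 22 + 17 + 16 + 13 + 13 + 11 + 11 = 218 L.
Lower bound: ⌈218/34⌉ = 7 storage lockers.
A packing using 8 storage lockers:
  locker 1: 31 = 31
  locker 2: 30 = 30
  locker 3: 28 = 28
  locker 4: 26 = 26
  locker 5: 22 + 11 = 33
  locker 6: 17 + 16 = 33
  locker 7: 13 + 13 = 26
  locker 8: 11 = 11
No arrangement into 7 storage lockers stays within capacity, so 8 is optimal.

8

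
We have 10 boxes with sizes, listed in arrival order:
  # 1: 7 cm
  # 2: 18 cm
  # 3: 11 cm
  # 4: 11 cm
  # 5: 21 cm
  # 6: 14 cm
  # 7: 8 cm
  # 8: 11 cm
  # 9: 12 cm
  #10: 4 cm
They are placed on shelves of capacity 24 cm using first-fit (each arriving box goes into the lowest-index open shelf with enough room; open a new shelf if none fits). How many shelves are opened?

6

  7 → shelf 1 (new)  [load 7/24]
  18 → shelf 2 (new)  [load 18/24]
  11 → shelf 1  [load 18/24]
  11 → shelf 3 (new)  [load 11/24]
  21 → shelf 4 (new)  [load 21/24]
  14 → shelf 5 (new)  [load 14/24]
  8 → shelf 3  [load 19/24]
  11 → shelf 6 (new)  [load 11/24]
  12 → shelf 6  [load 23/24]
  4 → shelf 1  [load 22/24]
6 shelves opened.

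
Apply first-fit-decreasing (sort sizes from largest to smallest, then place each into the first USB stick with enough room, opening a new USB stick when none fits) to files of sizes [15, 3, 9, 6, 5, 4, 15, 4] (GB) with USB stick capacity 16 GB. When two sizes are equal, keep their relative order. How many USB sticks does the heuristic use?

4

Sorted descending: 15, 15, 9, 6, 5, 4, 4, 3.
  15 → USB stick 1 (new)  [load 15/16]
  15 → USB stick 2 (new)  [load 15/16]
  9 → USB stick 3 (new)  [load 9/16]
  6 → USB stick 3  [load 15/16]
  5 → USB stick 4 (new)  [load 5/16]
  4 → USB stick 4  [load 9/16]
  4 → USB stick 4  [load 13/16]
  3 → USB stick 4  [load 16/16]
4 USB sticks opened.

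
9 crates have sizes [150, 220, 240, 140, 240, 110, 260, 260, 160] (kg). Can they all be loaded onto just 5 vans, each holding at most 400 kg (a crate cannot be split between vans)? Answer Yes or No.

A valid assignment using 5 vans:
  van 1: 260 + 140 = 400
  van 2: 260 + 110 = 370
  van 3: 240 + 160 = 400
  van 4: 240 + 150 = 390
  van 5: 220 = 220
Every load is within 400 kg, so 5 vans suffice.

Yes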